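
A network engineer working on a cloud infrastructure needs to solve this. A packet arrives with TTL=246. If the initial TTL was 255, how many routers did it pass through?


Given: initial TTL = 255, received TTL = 246
Hops = initial TTL - received TTL
Hops = 255 - 246 = 9

9


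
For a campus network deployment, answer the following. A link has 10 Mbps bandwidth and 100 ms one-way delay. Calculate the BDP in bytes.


Given: bandwidth = 10 Mbps, delay = 100 ms
BDP in bits = 10 * 10^6 * 100 / 1000
BDP in bits = 1000000
BDP in bytes = 1000000 / 8 = 125000

125000


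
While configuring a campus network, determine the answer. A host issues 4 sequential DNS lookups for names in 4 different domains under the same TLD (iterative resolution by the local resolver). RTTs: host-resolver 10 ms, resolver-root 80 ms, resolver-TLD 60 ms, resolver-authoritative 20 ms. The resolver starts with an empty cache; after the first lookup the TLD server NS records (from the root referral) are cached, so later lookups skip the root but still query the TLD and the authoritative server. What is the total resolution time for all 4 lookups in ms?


Lookup 1 (cold cache): local + root + TLD + auth = 10 + 80 + 60 + 20 = 170 ms
Lookups 2..4 (TLD NS cached -> skip root; new domain -> still ask TLD and auth): local + TLD + auth = 10 + 60 + 20 = 90 ms each
Remaining 3 lookups: 3 * 90 = 270 ms
Total = 170 + 270 = 440 ms

440


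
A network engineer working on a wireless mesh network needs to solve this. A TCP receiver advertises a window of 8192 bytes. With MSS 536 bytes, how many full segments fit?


Given: RWND = 8192 bytes, MSS = 536 bytes
Full segments = floor(RWND / MSS)
Full segments = floor(8192 / 536)
Full segments = floor(15.2836) = 15

15


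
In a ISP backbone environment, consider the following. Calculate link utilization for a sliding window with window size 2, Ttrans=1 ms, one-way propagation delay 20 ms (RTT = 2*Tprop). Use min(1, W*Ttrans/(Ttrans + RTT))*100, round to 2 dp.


Given: W = 2, Ttrans = 1 ms, RTT = 40 ms (= 2 * Tprop, Tprop = 20 ms)
Cycle time = Ttrans + RTT = 1 + 40 = 41 ms (first packet sent until its ACK returns)
W * Ttrans = 2 * 1 = 2 ms of sending per cycle
W * Ttrans / (Ttrans + RTT) = 2 / 41 = 0.048780
U = min(1, 0.048780) = 0.048780
U% = 4.88%

4.88


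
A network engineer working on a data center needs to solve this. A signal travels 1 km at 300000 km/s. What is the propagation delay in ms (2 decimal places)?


Given: distance = 1 km, speed = 300000 km/s
Delay = distance / speed = 1 / 300000 seconds
Delay in ms = 1 * 1000 / 300000
Delay = 0.0033 ms
Rounded to 2 dp = 0.00 ms

0.00


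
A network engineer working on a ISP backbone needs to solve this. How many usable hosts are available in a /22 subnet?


Given: subnet mask /22
Host bits = 32 - 22 = 10
Total addresses = 2^10 = 1024
Usable hosts = 1024 - 2 (network + broadcast) = 1022

1022


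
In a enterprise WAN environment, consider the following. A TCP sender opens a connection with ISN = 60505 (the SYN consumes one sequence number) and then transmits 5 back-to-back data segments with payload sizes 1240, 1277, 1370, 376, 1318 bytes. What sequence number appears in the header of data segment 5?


The SYN occupies sequence number ISN = 60505, so the first data byte is ISN + 1 = 60506.
SEQ of data segment i = (ISN + 1) + sum of payload sizes of segments 1..i-1.
Segment 1: SEQ = 60506, payload = 1240 bytes
Segment 2: SEQ = 61746, payload = 1277 bytes
Segment 3: SEQ = 63023, payload = 1370 bytes
Segment 4: SEQ = 64393, payload = 376 bytes
Segment 5: SEQ = 64769, payload = 1318 bytes
SEQ of segment 5 = 60506 + 1240 + 1277 + 1370 + 376 = 64769

64769


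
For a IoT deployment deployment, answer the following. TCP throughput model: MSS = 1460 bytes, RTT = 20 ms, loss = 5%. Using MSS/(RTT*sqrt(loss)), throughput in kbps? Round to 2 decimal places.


Given: MSS = 1460 bytes, RTT = 20 ms, loss = 5%
RTT in seconds = 20 / 1000 = 0.02
Loss rate = 5% = 0.05
sqrt(loss) = sqrt(0.05) = 0.223606797750
Throughput (bytes/s) = 1460 / (0.02 * 0.223606797750) = 326465.9247
Throughput (kbps) = 326465.9247 * 8 / 1000 = 2611.727398 -> 2611.73 kbps (2 dp)

2611.73


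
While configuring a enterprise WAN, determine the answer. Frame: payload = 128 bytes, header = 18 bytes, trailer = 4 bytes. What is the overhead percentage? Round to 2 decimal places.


Given: payload = 128 B, header = 18 B, trailer = 4 B
Overhead bytes = header + trailer = 18 + 4 = 22
Total frame = payload + overhead = 128 + 22 = 150
Overhead % = 22 / 150 * 100 = 14.6667% -> 14.67% (2 dp)

14.67


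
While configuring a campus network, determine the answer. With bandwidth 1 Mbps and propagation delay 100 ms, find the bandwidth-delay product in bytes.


Given: bandwidth = 1 Mbps, delay = 100 ms
BDP in bits = 1 * 10^6 * 100 / 1000
BDP in bits = 100000
BDP in bytes = 100000 / 8 = 12500

12500


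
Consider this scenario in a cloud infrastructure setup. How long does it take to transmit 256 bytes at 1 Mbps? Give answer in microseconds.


Given: packet = 256 bytes, bandwidth = 1 Mbps
Packet in bits = 256 * 8 = 2048 bits
Bandwidth = 1 * 10^6 = 1000000 bps
Time = 2048 / 1000000 seconds
Time in us = 2048 * 10^6 / 1000000 = 2048

2048


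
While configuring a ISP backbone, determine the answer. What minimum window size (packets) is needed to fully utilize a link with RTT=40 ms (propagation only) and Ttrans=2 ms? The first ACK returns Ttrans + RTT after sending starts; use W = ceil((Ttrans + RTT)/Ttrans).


Given: Ttrans = 2 ms, RTT = 40 ms (= 2 * Tprop, Tprop = 20 ms)
Time until first ACK returns = Ttrans + RTT = 2 + 40 = 42 ms
Need W * Ttrans >= Ttrans + RTT  ->  W >= (Ttrans + RTT) / Ttrans
(Ttrans + RTT) / Ttrans = 42 / 2 = 21
W_min = ceil(21) = 21

21


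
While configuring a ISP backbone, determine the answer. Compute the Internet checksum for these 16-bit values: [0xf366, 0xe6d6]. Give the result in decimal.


Given words: [0xf366, 0xe6d6]
Step 1: Sum all words
Raw sum = 62310 + 59094 = 121404
Step 2: Fold carry: (55868 + 1) = 55869
One's complement = ~55869 & 0xFFFF = 9666

9666


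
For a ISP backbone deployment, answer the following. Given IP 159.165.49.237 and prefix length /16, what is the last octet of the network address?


Given: IP = 159.165.49.237, prefix = /16
Subnet mask = 255.255.0.0
Last octet of IP: 237
Last octet of mask: 0
Network last octet = 237 AND 0 = 0

0


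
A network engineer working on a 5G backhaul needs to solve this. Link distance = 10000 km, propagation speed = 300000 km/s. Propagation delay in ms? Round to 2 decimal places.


Given: distance = 10000 km, speed = 300000 km/s
Delay = distance / speed = 10000 / 300000 seconds
Delay in ms = 10000 * 1000 / 300000
Delay = 33.3333 ms
Rounded to 2 dp = 33.33 ms

33.33


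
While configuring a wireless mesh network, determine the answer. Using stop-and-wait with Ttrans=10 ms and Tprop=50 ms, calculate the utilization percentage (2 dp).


Given: Ttrans = 10 ms, Tprop = 50 ms
RTT = 2 * Tprop = 2 * 50 = 100 ms
U = Ttrans / (Ttrans + RTT)
U = 10 / (10 + 100)
U = 10 / 110 = 0.090909
U% = 9.09%

9.09


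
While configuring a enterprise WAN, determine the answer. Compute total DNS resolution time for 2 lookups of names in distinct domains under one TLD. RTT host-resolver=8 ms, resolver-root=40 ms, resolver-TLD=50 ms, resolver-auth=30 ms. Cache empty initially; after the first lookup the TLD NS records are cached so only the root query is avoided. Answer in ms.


Lookup 1 (cold cache): local + root + TLD + auth = 8 + 40 + 50 + 30 = 128 ms
Lookups 2..2 (TLD NS cached -> skip root; new domain -> still ask TLD and auth): local + TLD + auth = 8 + 50 + 30 = 88 ms each
Remaining 1 lookups: 1 * 88 = 88 ms
Total = 128 + 88 = 216 ms

216


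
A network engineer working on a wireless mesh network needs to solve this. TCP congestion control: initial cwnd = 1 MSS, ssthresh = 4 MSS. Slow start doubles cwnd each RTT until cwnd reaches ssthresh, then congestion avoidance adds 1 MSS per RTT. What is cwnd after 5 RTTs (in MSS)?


RTT 0: cwnd = 1 MSS (initial)
RTT 1: cwnd = 2 MSS (slow start, doubled)
RTT 2: cwnd = 4 MSS (slow start, doubled)
RTT 3: cwnd = 5 MSS (congestion avoidance, +1)
RTT 4: cwnd = 6 MSS (congestion avoidance, +1)
RTT 5: cwnd = 7 MSS (congestion avoidance, +1)

7


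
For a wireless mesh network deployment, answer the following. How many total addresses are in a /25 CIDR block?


Given: CIDR prefix /25
Host bits = 32 - 25 = 7
Total addresses = 2^7 = 128

128


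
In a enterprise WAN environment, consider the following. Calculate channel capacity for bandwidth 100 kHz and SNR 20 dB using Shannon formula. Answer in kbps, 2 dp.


Given: B = 100 kHz, SNR = 20 dB
SNR linear = 10^(20/10) = 100
1 + SNR = 101
log2(101) = 6.6582114828
C = 100 * 1000 * 6.6582114828 = 665821.1483 bps
C = 665.821148 kbps -> 665.82 kbps (2 dp)

665.82


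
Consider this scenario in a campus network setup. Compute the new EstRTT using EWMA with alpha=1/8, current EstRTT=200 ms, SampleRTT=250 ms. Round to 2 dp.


Given: EstRTT = 200 ms, SampleRTT = 250 ms, alpha = 1/8
New EstRTT = (1 - alpha) * EstRTT + alpha * SampleRTT
(7/8) * 200 = 175
(1/8) * 250 = 31.25
New EstRTT = 175 + 31.25 = 206.25 ms -> 206.25 ms (2 dp)

206.25


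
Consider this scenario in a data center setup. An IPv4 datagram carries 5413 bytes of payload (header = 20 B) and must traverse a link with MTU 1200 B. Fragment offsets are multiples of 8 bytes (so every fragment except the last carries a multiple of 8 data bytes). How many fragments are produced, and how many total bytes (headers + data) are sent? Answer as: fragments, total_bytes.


Max data per non-final fragment = floor((MTU - header)/8)*8 = floor((1200 - 20)/8)*8 = floor(1180/8)*8 = 1176 B
Final fragment needs no 8-byte alignment: it can carry up to MTU - header = 1180 B
Non-final fragments needed = ceil((payload - 1180) / 1176) = ceil(4233/1176) = ceil(3.5995) = 4
Number of fragments = 4 + 1 = 5
Fragment sizes (data): 4 * 1176 B + 709 B (last, 709 <= 1180 OK)
Total bytes sent = payload + n_frags * header = 5413 + 5*20 = 5413 + 100 = 5513 B

5, 5513


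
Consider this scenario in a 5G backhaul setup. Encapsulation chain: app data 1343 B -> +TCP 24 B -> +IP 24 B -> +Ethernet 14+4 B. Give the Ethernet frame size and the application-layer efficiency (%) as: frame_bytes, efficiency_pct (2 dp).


TCP segment = 1343 + 24 = 1367 B
IP packet = 1367 + 24 = 1391 B
Ethernet frame = 1391 + 14 + 4 = 1409 B
Efficiency = app / frame = 1343 / 1409 = 0.953158 = 95.3158% -> 95.32% (2 dp)

1409, 95.32


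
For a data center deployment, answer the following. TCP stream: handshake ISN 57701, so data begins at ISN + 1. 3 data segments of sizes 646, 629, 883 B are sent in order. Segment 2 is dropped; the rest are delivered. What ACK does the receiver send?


SYN uses sequence number 57701; first data byte = ISN + 1 = 57702.
Segment 1: SEQ = 57702, len = 646 B, covers [57702, 58347]
Segment 2: SEQ = 58348, len = 629 B, covers [58348, 58976] [LOST]
Segment 3: SEQ = 58977, len = 883 B, covers [58977, 59859]
In-order data received: bytes [57702, 58347] (segments 1..1).
Segment 2 missing -> gap begins at byte 58348; later segments buffered out of order.
Cumulative ACK = next expected in-order byte = 57702 + 646 = 58348

58348


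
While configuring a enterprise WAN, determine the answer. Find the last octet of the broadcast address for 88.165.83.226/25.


Given: IP = 88.165.83.226, prefix = /25
Host bits = 32 - 25 = 7
Network last octet = 226 AND mask = 128
Host part size = 2^7 - 1 = 127
Broadcast last octet = 128 OR 127 = 255

255


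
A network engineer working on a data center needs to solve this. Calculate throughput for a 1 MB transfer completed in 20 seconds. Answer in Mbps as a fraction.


Given: file = 1 MB, time = 20 s
File in Mb = 1 * 8 = 8 Mb
Throughput = 8 / 20 Mbps
Throughput = 2/5 Mbps

2/5


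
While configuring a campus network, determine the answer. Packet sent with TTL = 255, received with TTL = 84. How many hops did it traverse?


Given: initial TTL = 255, received TTL = 84
Hops = initial TTL - received TTL
Hops = 255 - 84 = 171

171


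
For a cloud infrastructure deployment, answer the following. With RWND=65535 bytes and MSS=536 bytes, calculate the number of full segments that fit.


Given: RWND = 65535 bytes, MSS = 536 bytes
Full segments = floor(RWND / MSS)
Full segments = floor(65535 / 536)
Full segments = floor(122.2668) = 122

122


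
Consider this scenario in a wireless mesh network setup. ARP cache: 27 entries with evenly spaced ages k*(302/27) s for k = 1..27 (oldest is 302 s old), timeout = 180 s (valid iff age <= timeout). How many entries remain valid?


Ages are k * 302/27 s for k = 1..27 (spacing = 11.1852 s).
Entry k is valid iff k * 302/27 <= 180 iff k <= 27 * 180 / 302 = 16.0927
n_valid = floor(16.0927) = 16
(n_stale = 27 - 16 = 11)

16


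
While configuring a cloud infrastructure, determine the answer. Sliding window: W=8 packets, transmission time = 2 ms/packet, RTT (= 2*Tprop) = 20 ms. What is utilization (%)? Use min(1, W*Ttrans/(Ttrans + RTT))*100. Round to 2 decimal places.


Given: W = 8, Ttrans = 2 ms, RTT = 20 ms (= 2 * Tprop, Tprop = 10 ms)
Cycle time = Ttrans + RTT = 2 + 20 = 22 ms (first packet sent until its ACK returns)
W * Ttrans = 8 * 2 = 16 ms of sending per cycle
W * Ttrans / (Ttrans + RTT) = 16 / 22 = 0.727273
U = min(1, 0.727273) = 0.727273
U% = 72.73%

72.73


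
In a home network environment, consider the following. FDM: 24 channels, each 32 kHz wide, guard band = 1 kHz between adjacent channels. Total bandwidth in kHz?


Given: 24 channels, 32 kHz each, guard = 1 kHz
Channel bandwidth = 24 * 32 = 768 kHz
Guard bands = 23 gaps * 1 kHz = 23 kHz
Total = 768 + 23 = 791 kHz

791


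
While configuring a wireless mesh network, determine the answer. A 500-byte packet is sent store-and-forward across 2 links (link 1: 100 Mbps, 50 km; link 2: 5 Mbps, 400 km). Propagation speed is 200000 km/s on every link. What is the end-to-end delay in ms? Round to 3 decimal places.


Packet = 500 bytes = 4000 bits. Store-and-forward: sum (t_trans + t_prop) per link.
Link 1: t_trans = 4000/(100*10^6) s = 0.0400 ms; t_prop = 50/200000 s = 0.2500 ms; subtotal = 0.2900 ms
Link 2: t_trans = 4000/(5*10^6) s = 0.8000 ms; t_prop = 400/200000 s = 2.0000 ms; subtotal = 2.8000 ms
End-to-end = 0.2900 + 2.8000 = 3.0900 ms -> 3.090 ms (3 dp)

3.090


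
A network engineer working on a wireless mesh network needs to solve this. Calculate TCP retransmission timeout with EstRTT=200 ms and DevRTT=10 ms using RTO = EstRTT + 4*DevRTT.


Given: EstRTT = 200 ms, DevRTT = 10 ms
Timeout = EstRTT + 4 * DevRTT
4 * DevRTT = 4 * 10 = 40
Timeout = 200 + 40 = 240 ms

240


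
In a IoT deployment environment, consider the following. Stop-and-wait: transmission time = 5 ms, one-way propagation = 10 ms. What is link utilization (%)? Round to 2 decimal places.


Given: Ttrans = 5 ms, Tprop = 10 ms
RTT = 2 * Tprop = 2 * 10 = 20 ms
U = Ttrans / (Ttrans + RTT)
U = 5 / (5 + 20)
U = 5 / 25 = 0.2
U% = 20.00%

20.00


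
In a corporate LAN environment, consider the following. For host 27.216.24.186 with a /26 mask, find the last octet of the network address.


Given: IP = 27.216.24.186, prefix = /26
Subnet mask = 255.255.255.192
Last octet of IP: 186
Last octet of mask: 192
Network last octet = 186 AND 192 = 128

128


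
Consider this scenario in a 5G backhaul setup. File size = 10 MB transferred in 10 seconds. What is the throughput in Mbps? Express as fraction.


Given: file = 10 MB, time = 10 s
File in Mb = 10 * 8 = 80 Mb
Throughput = 80 / 10 Mbps
Throughput = 8 Mbps

8


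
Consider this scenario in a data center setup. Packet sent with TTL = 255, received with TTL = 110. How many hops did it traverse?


Given: initial TTL = 255, received TTL = 110
Hops = initial TTL - received TTL
Hops = 255 - 110 = 145

145


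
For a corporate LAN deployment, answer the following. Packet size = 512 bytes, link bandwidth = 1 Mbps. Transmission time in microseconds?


Given: packet = 512 bytes, bandwidth = 1 Mbps
Packet in bits = 512 * 8 = 4096 bits
Bandwidth = 1 * 10^6 = 1000000 bps
Time = 4096 / 1000000 seconds
Time in us = 4096 * 10^6 / 1000000 = 4096

4096


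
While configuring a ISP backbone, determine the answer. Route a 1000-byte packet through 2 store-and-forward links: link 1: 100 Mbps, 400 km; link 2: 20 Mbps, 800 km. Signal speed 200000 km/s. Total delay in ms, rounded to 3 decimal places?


Packet = 1000 bytes = 8000 bits. Store-and-forward: sum (t_trans + t_prop) per link.
Link 1: t_trans = 8000/(100*10^6) s = 0.0800 ms; t_prop = 400/200000 s = 2.0000 ms; subtotal = 2.0800 ms
Link 2: t_trans = 8000/(20*10^6) s = 0.4000 ms; t_prop = 800/200000 s = 4.0000 ms; subtotal = 4.4000 ms
End-to-end = 2.0800 + 4.4000 = 6.4800 ms -> 6.480 ms (3 dp)

6.480


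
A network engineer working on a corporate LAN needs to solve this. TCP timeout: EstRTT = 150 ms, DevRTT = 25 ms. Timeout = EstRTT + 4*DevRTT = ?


Given: EstRTT = 150 ms, DevRTT = 25 ms
Timeout = EstRTT + 4 * DevRTT
4 * DevRTT = 4 * 25 = 100
Timeout = 150 + 100 = 250 ms

250


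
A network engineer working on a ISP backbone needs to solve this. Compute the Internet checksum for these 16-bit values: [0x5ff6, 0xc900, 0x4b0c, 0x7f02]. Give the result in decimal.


Given words: [0x5ff6, 0xc900, 0x4b0c, 0x7f02]
Step 1: Sum all words
Raw sum = 24566 + 51456 + 19212 + 32514 = 127748
Step 2: Fold carry: (62212 + 1) = 62213
One's complement = ~62213 & 0xFFFF = 3322

3322


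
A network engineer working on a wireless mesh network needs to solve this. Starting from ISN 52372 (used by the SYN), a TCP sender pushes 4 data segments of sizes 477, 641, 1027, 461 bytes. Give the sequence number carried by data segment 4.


The SYN occupies sequence number ISN = 52372, so the first data byte is ISN + 1 = 52373.
SEQ of data segment i = (ISN + 1) + sum of payload sizes of segments 1..i-1.
Segment 1: SEQ = 52373, payload = 477 bytes
Segment 2: SEQ = 52850, payload = 641 bytes
Segment 3: SEQ = 53491, payload = 1027 bytes
Segment 4: SEQ = 54518, payload = 461 bytes
SEQ of segment 4 = 52373 + 477 + 641 + 1027 = 54518

54518


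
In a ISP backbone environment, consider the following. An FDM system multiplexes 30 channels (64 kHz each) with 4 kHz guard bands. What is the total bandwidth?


Given: 30 channels, 64 kHz each, guard = 4 kHz
Channel bandwidth = 30 * 64 = 1920 kHz
Guard bands = 29 gaps * 4 kHz = 116 kHz
Total = 1920 + 116 = 2036 kHz

2036


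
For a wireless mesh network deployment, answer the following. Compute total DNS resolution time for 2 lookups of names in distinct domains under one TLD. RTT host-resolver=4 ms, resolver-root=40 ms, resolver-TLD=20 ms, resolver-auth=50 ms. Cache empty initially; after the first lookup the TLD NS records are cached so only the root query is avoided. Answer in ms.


Lookup 1 (cold cache): local + root + TLD + auth = 4 + 40 + 20 + 50 = 114 ms
Lookups 2..2 (TLD NS cached -> skip root; new domain -> still ask TLD and auth): local + TLD + auth = 4 + 20 + 50 = 74 ms each
Remaining 1 lookups: 1 * 74 = 74 ms
Total = 114 + 74 = 188 ms

188


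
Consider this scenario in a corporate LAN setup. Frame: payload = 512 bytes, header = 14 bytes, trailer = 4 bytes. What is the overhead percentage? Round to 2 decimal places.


Given: payload = 512 B, header = 14 B, trailer = 4 B
Overhead bytes = header + trailer = 14 + 4 = 18
Total frame = payload + overhead = 512 + 18 = 530
Overhead % = 18 / 530 * 100 = 3.3962% -> 3.40% (2 dp)

3.40


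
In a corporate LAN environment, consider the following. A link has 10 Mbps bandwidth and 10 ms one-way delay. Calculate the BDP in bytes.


Given: bandwidth = 10 Mbps, delay = 10 ms
BDP in bits = 10 * 10^6 * 10 / 1000
BDP in bits = 100000
BDP in bytes = 100000 / 8 = 12500

12500


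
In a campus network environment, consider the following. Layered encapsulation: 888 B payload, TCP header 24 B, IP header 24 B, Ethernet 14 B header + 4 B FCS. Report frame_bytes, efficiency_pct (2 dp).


TCP segment = 888 + 24 = 912 B
IP packet = 912 + 24 = 936 B
Ethernet frame = 936 + 14 + 4 = 954 B
Efficiency = app / frame = 888 / 954 = 0.930818 = 93.0818% -> 93.08% (2 dp)

954, 93.08


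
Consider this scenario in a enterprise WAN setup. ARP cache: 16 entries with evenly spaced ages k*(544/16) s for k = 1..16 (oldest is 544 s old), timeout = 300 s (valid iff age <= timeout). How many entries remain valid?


Ages are k * 544/16 s for k = 1..16 (spacing = 34.0000 s).
Entry k is valid iff k * 544/16 <= 300 iff k <= 16 * 300 / 544 = 8.8235
n_valid = floor(8.8235) = 8
(n_stale = 16 - 8 = 8)

8


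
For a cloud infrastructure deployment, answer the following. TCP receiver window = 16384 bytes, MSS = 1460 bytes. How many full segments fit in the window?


Given: RWND = 16384 bytes, MSS = 1460 bytes
Full segments = floor(RWND / MSS)
Full segments = floor(16384 / 1460)
Full segments = floor(11.2219) = 11

11


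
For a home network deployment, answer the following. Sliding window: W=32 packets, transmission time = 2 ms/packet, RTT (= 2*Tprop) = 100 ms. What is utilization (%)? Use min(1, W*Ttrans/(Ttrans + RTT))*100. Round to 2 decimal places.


Given: W = 32, Ttrans = 2 ms, RTT = 100 ms (= 2 * Tprop, Tprop = 50 ms)
Cycle time = Ttrans + RTT = 2 + 100 = 102 ms (first packet sent until its ACK returns)
W * Ttrans = 32 * 2 = 64 ms of sending per cycle
W * Ttrans / (Ttrans + RTT) = 64 / 102 = 0.627451
U = min(1, 0.627451) = 0.627451
U% = 62.75%

62.75


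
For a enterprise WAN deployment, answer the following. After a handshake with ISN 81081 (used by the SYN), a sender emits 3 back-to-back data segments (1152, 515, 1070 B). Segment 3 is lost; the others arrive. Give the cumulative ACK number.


SYN uses sequence number 81081; first data byte = ISN + 1 = 81082.
Segment 1: SEQ = 81082, len = 1152 B, covers [81082, 82233]
Segment 2: SEQ = 82234, len = 515 B, covers [82234, 82748]
Segment 3: SEQ = 82749, len = 1070 B, covers [82749, 83818] [LOST]
In-order data received: bytes [81082, 82748] (segments 1..2).
Segment 3 missing -> gap begins at byte 82749.
Cumulative ACK = next expected in-order byte = 81082 + 1152 + 515 = 82749

82749


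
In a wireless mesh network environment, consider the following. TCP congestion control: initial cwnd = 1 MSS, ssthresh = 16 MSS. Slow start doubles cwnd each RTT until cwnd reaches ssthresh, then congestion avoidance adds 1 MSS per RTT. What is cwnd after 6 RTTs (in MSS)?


RTT 0: cwnd = 1 MSS (initial)
RTT 1: cwnd = 2 MSS (slow start, doubled)
RTT 2: cwnd = 4 MSS (slow start, doubled)
RTT 3: cwnd = 8 MSS (slow start, doubled)
RTT 4: cwnd = 16 MSS (slow start, doubled)
RTT 5: cwnd = 17 MSS (congestion avoidance, +1)
RTT 6: cwnd = 18 MSS (congestion avoidance, +1)

18


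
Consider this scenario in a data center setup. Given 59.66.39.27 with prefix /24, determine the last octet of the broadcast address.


Given: IP = 59.66.39.27, prefix = /24
Host bits = 32 - 24 = 8
Network last octet = 27 AND mask = 0
Host part size = 2^8 - 1 = 255
Broadcast last octet = 0 OR 255 = 255

255


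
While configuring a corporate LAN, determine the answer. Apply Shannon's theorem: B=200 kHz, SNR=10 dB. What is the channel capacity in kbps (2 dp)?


Given: B = 200 kHz, SNR = 10 dB
SNR linear = 10^(10/10) = 10
1 + SNR = 11
log2(11) = 3.4594316186
C = 200 * 1000 * 3.4594316186 = 691886.3237 bps
C = 691.886324 kbps -> 691.89 kbps (2 dp)

691.89


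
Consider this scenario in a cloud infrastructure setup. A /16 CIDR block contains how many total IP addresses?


Given: CIDR prefix /16
Host bits = 32 - 16 = 16
Total addresses = 2^16 = 65536

65536


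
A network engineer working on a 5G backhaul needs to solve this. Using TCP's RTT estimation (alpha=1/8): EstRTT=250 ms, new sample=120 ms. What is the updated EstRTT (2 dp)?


Given: EstRTT = 250 ms, SampleRTT = 120 ms, alpha = 1/8
New EstRTT = (1 - alpha) * EstRTT + alpha * SampleRTT
(7/8) * 250 = 218.75
(1/8) * 120 = 15
New EstRTT = 218.75 + 15 = 233.75 ms -> 233.75 ms (2 dp)

233.75


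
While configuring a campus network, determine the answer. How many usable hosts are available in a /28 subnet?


Given: subnet mask /28
Host bits = 32 - 28 = 4
Total addresses = 2^4 = 16
Usable hosts = 16 - 2 (network + broadcast) = 14

14


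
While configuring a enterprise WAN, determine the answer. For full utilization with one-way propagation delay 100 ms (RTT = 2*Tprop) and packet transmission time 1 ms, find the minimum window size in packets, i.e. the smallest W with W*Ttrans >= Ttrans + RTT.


Given: Ttrans = 1 ms, RTT = 200 ms (= 2 * Tprop, Tprop = 100 ms)
Time until first ACK returns = Ttrans + RTT = 1 + 200 = 201 ms
Need W * Ttrans >= Ttrans + RTT  ->  W >= (Ttrans + RTT) / Ttrans
(Ttrans + RTT) / Ttrans = 201 / 1 = 201
W_min = ceil(201) = 201

201


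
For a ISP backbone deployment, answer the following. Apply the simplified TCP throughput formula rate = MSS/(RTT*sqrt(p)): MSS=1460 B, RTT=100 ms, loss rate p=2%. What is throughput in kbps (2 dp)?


Given: MSS = 1460 bytes, RTT = 100 ms, loss = 2%
RTT in seconds = 100 / 1000 = 0.1
Loss rate = 2% = 0.02
sqrt(loss) = sqrt(0.02) = 0.141421356237
Throughput (bytes/s) = 1460 / (0.1 * 0.141421356237) = 103237.5901
Throughput (kbps) = 103237.5901 * 8 / 1000 = 825.900720 -> 825.90 kbps (2 dp)

825.90


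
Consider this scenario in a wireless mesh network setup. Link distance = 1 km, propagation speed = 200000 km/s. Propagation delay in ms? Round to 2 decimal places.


Given: distance = 1 km, speed = 200000 km/s
Delay = distance / speed = 1 / 200000 seconds
Delay in ms = 1 * 1000 / 200000
Delay = 0.0050 ms
Rounded to 2 dp = 0.01 ms

0.01


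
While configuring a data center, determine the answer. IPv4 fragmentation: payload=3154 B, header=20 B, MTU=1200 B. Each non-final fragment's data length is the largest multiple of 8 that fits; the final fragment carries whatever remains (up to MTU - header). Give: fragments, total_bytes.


Max data per non-final fragment = floor((MTU - header)/8)*8 = floor((1200 - 20)/8)*8 = floor(1180/8)*8 = 1176 B
Final fragment needs no 8-byte alignment: it can carry up to MTU - header = 1180 B
Non-final fragments needed = ceil((payload - 1180) / 1176) = ceil(1974/1176) = ceil(1.6786) = 2
Number of fragments = 2 + 1 = 3
Fragment sizes (data): 2 * 1176 B + 802 B (last, 802 <= 1180 OK)
Total bytes sent = payload + n_frags * header = 3154 + 3*20 = 3154 + 60 = 3214 B

3, 3214


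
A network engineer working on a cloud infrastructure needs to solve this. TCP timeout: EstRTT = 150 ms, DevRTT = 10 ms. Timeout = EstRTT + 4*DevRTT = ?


Given: EstRTT = 150 ms, DevRTT = 10 ms
Timeout = EstRTT + 4 * DevRTT
4 * DevRTT = 4 * 10 = 40
Timeout = 150 + 40 = 190 ms

190


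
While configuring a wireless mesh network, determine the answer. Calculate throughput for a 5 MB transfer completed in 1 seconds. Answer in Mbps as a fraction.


Given: file = 5 MB, time = 1 s
File in Mb = 5 * 8 = 40 Mb
Throughput = 40 / 1 Mbps
Throughput = 40 Mbps

40


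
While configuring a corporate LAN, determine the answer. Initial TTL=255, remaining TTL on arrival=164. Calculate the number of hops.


Given: initial TTL = 255, received TTL = 164
Hops = initial TTL - received TTL
Hops = 255 - 164 = 91

91


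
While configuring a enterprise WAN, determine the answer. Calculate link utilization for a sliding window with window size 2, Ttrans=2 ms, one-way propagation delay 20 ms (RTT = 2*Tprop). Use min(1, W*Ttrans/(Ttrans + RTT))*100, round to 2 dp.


Given: W = 2, Ttrans = 2 ms, RTT = 40 ms (= 2 * Tprop, Tprop = 20 ms)
Cycle time = Ttrans + RTT = 2 + 40 = 42 ms (first packet sent until its ACK returns)
W * Ttrans = 2 * 2 = 4 ms of sending per cycle
W * Ttrans / (Ttrans + RTT) = 4 / 42 = 0.095238
U = min(1, 0.095238) = 0.095238
U% = 9.52%

9.52


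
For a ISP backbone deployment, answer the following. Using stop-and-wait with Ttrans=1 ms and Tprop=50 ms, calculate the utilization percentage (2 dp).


Given: Ttrans = 1 ms, Tprop = 50 ms
RTT = 2 * Tprop = 2 * 50 = 100 ms
U = Ttrans / (Ttrans + RTT)
U = 1 / (1 + 100)
U = 1 / 101 = 0.009901
U% = 0.99%

0.99


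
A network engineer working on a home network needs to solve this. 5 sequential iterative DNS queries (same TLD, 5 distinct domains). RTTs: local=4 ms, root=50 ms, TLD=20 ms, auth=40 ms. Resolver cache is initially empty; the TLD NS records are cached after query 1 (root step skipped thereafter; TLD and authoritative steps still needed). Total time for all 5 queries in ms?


Lookup 1 (cold cache): local + root + TLD + auth = 4 + 50 + 20 + 40 = 114 ms
Lookups 2..5 (TLD NS cached -> skip root; new domain -> still ask TLD and auth): local + TLD + auth = 4 + 20 + 40 = 64 ms each
Remaining 4 lookups: 4 * 64 = 256 ms
Total = 114 + 256 = 370 ms

370


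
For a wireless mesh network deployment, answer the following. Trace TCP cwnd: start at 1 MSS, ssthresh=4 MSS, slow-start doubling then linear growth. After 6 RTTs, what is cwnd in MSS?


RTT 0: cwnd = 1 MSS (initial)
RTT 1: cwnd = 2 MSS (slow start, doubled)
RTT 2: cwnd = 4 MSS (slow start, doubled)
RTT 3: cwnd = 5 MSS (congestion avoidance, +1)
RTT 4: cwnd = 6 MSS (congestion avoidance, +1)
RTT 5: cwnd = 7 MSS (congestion avoidance, +1)
RTT 6: cwnd = 8 MSS (congestion avoidance, +1)

8


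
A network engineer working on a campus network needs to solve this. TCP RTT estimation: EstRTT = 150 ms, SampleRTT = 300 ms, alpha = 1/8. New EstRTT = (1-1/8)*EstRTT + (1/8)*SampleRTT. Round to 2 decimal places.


Given: EstRTT = 150 ms, SampleRTT = 300 ms, alpha = 1/8
New EstRTT = (1 - alpha) * EstRTT + alpha * SampleRTT
(7/8) * 150 = 131.25
(1/8) * 300 = 37.5
New EstRTT = 131.25 + 37.5 = 168.75 ms -> 168.75 ms (2 dp)

168.75


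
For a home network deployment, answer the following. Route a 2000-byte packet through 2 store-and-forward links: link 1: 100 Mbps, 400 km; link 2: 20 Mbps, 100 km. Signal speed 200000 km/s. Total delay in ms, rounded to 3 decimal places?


Packet = 2000 bytes = 16000 bits. Store-and-forward: sum (t_trans + t_prop) per link.
Link 1: t_trans = 16000/(100*10^6) s = 0.1600 ms; t_prop = 400/200000 s = 2.0000 ms; subtotal = 2.1600 ms
Link 2: t_trans = 16000/(20*10^6) s = 0.8000 ms; t_prop = 100/200000 s = 0.5000 ms; subtotal = 1.3000 ms
End-to-end = 2.1600 + 1.3000 = 3.4600 ms -> 3.460 ms (3 dp)

3.460


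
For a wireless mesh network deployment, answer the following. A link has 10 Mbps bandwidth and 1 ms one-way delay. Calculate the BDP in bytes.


Given: bandwidth = 10 Mbps, delay = 1 ms
BDP in bits = 10 * 10^6 * 1 / 1000
BDP in bits = 10000
BDP in bytes = 10000 / 8 = 1250

1250


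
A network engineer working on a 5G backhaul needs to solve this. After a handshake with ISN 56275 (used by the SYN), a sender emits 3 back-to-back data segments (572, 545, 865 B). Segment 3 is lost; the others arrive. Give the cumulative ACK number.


SYN uses sequence number 56275; first data byte = ISN + 1 = 56276.
Segment 1: SEQ = 56276, len = 572 B, covers [56276, 56847]
Segment 2: SEQ = 56848, len = 545 B, covers [56848, 57392]
Segment 3: SEQ = 57393, len = 865 B, covers [57393, 58257] [LOST]
In-order data received: bytes [56276, 57392] (segments 1..2).
Segment 3 missing -> gap begins at byte 57393.
Cumulative ACK = next expected in-order byte = 56276 + 572 + 545 = 57393

57393


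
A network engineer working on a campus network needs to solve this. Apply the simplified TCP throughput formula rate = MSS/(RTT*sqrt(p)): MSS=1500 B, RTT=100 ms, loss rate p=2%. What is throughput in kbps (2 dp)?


Given: MSS = 1500 bytes, RTT = 100 ms, loss = 2%
RTT in seconds = 100 / 1000 = 0.1
Loss rate = 2% = 0.02
sqrt(loss) = sqrt(0.02) = 0.141421356237
Throughput (bytes/s) = 1500 / (0.1 * 0.141421356237) = 106066.0172
Throughput (kbps) = 106066.0172 * 8 / 1000 = 848.528137 -> 848.53 kbps (2 dp)

848.53


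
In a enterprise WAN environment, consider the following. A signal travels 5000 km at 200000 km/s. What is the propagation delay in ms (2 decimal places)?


Given: distance = 5000 km, speed = 200000 km/s
Delay = distance / speed = 5000 / 200000 seconds
Delay in ms = 5000 * 1000 / 200000
Delay = 25.0000 ms
Rounded to 2 dp = 25.00 ms

25.00


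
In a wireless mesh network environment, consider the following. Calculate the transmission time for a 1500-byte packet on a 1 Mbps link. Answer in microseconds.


Given: packet = 1500 bytes, bandwidth = 1 Mbps
Packet in bits = 1500 * 8 = 12000 bits
Bandwidth = 1 * 10^6 = 1000000 bps
Time = 12000 / 1000000 seconds
Time in us = 12000 * 10^6 / 1000000 = 12000

12000


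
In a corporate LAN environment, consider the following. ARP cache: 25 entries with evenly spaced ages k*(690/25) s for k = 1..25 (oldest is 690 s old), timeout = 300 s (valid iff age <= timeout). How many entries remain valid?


Ages are k * 690/25 s for k = 1..25 (spacing = 27.6000 s).
Entry k is valid iff k * 690/25 <= 300 iff k <= 25 * 300 / 690 = 10.8696
n_valid = floor(10.8696) = 10
(n_stale = 25 - 10 = 15)

10


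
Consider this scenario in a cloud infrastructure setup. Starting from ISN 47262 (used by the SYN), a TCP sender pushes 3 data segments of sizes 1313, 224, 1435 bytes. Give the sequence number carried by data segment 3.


The SYN occupies sequence number ISN = 47262, so the first data byte is ISN + 1 = 47263.
SEQ of data segment i = (ISN + 1) + sum of payload sizes of segments 1..i-1.
Segment 1: SEQ = 47263, payload = 1313 bytes
Segment 2: SEQ = 48576, payload = 224 bytes
Segment 3: SEQ = 48800, payload = 1435 bytes
SEQ of segment 3 = 47263 + 1313 + 224 = 48800

48800


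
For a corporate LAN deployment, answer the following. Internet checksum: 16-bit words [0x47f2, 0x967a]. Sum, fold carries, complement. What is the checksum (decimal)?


Given words: [0x47f2, 0x967a]
Step 1: Sum all words
Raw sum = 18418 + 38522 = 56940
One's complement = ~56940 & 0xFFFF = 8595

8595


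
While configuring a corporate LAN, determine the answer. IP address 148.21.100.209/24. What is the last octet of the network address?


Given: IP = 148.21.100.209, prefix = /24
Subnet mask = 255.255.255.0
Last octet of IP: 209
Last octet of mask: 0
Network last octet = 209 AND 0 = 0

0


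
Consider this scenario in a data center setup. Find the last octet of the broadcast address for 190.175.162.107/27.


Given: IP = 190.175.162.107, prefix = /27
Host bits = 32 - 27 = 5
Network last octet = 107 AND mask = 96
Host part size = 2^5 - 1 = 31
Broadcast last octet = 96 OR 31 = 127

127


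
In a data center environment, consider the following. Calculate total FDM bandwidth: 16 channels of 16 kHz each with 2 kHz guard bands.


Given: 16 channels, 16 kHz each, guard = 2 kHz
Channel bandwidth = 16 * 16 = 256 kHz
Guard bands = 15 gaps * 2 kHz = 30 kHz
Total = 256 + 30 = 286 kHz

286


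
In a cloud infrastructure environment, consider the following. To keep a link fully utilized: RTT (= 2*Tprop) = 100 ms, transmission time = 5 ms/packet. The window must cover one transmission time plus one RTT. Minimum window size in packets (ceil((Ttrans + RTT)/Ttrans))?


Given: Ttrans = 5 ms, RTT = 100 ms (= 2 * Tprop, Tprop = 50 ms)
Time until first ACK returns = Ttrans + RTT = 5 + 100 = 105 ms
Need W * Ttrans >= Ttrans + RTT  ->  W >= (Ttrans + RTT) / Ttrans
(Ttrans + RTT) / Ttrans = 105 / 5 = 21
W_min = ceil(21) = 21

21


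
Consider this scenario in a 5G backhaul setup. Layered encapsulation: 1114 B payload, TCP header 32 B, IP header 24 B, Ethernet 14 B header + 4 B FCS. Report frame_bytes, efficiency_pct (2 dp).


TCP segment = 1114 + 32 = 1146 B
IP packet = 1146 + 24 = 1170 B
Ethernet frame = 1170 + 14 + 4 = 1188 B
Efficiency = app / frame = 1114 / 1188 = 0.937710 = 93.7710% -> 93.77% (2 dp)

1188, 93.77


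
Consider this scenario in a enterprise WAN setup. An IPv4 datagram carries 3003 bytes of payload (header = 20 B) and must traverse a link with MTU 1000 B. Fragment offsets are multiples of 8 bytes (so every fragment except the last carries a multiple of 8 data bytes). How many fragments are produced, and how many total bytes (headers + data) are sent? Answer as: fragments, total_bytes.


Max data per non-final fragment = floor((MTU - header)/8)*8 = floor((1000 - 20)/8)*8 = floor(980/8)*8 = 976 B
Final fragment needs no 8-byte alignment: it can carry up to MTU - header = 980 B
Non-final fragments needed = ceil((payload - 980) / 976) = ceil(2023/976) = ceil(2.0727) = 3
Number of fragments = 3 + 1 = 4
Fragment sizes (data): 3 * 976 B + 75 B (last, 75 <= 980 OK)
Total bytes sent = payload + n_frags * header = 3003 + 4*20 = 3003 + 80 = 3083 B

4, 3083


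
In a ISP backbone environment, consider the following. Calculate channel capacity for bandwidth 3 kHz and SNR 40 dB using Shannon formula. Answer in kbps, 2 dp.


Given: B = 3 kHz, SNR = 40 dB
SNR linear = 10^(40/10) = 10000
1 + SNR = 10001
log2(10001) = 13.2878566418
C = 3 * 1000 * 13.2878566418 = 39863.5699 bps
C = 39.863570 kbps -> 39.86 kbps (2 dp)

39.86


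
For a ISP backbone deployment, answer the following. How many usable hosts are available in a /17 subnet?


Given: subnet mask /17
Host bits = 32 - 17 = 15
Total addresses = 2^15 = 32768
Usable hosts = 32768 - 2 (network + broadcast) = 32766

32766


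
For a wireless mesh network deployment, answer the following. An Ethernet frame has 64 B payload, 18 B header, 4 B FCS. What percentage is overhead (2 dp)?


Given: payload = 64 B, header = 18 B, trailer = 4 B
Overhead bytes = header + trailer = 18 + 4 = 22
Total frame = payload + overhead = 64 + 22 = 86
Overhead % = 22 / 86 * 100 = 25.5814% -> 25.58% (2 dp)

25.58


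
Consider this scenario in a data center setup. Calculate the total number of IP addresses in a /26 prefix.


Given: CIDR prefix /26
Host bits = 32 - 26 = 6
Total addresses = 2^6 = 64

64


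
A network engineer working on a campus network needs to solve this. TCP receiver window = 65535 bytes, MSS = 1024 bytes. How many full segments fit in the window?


Given: RWND = 65535 bytes, MSS = 1024 bytes
Full segments = floor(RWND / MSS)
Full segments = floor(65535 / 1024)
Full segments = floor(63.999) = 63

63


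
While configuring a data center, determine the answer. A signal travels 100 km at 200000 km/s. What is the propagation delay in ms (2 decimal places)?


Given: distance = 100 km, speed = 200000 km/s
Delay = distance / speed = 100 / 200000 seconds
Delay in ms = 100 * 1000 / 200000
Delay = 0.5000 ms
Rounded to 2 dp = 0.50 ms

0.50


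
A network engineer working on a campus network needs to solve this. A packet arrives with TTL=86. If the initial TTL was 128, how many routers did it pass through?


Given: initial TTL = 128, received TTL = 86
Hops = initial TTL - received TTL
Hops = 128 - 86 = 42

42


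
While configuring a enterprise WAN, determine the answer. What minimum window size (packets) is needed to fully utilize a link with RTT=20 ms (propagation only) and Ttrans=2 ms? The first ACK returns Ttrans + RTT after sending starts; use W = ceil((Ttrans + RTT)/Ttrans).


Given: Ttrans = 2 ms, RTT = 20 ms (= 2 * Tprop, Tprop = 10 ms)
Time until first ACK returns = Ttrans + RTT = 2 + 20 = 22 ms
Need W * Ttrans >= Ttrans + RTT  ->  W >= (Ttrans + RTT) / Ttrans
(Ttrans + RTT) / Ttrans = 22 / 2 = 11
W_min = ceil(11) = 11

11


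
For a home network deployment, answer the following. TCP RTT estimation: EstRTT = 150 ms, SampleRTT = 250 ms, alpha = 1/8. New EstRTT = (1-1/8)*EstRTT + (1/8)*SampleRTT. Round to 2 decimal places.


Given: EstRTT = 150 ms, SampleRTT = 250 ms, alpha = 1/8
New EstRTT = (1 - alpha) * EstRTT + alpha * SampleRTT
(7/8) * 150 = 131.25
(1/8) * 250 = 31.25
New EstRTT = 131.25 + 31.25 = 162.5 ms -> 162.50 ms (2 dp)

162.50


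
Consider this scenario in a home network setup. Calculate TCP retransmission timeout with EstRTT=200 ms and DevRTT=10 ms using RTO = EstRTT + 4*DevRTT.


Given: EstRTT = 200 ms, DevRTT = 10 ms
Timeout = EstRTT + 4 * DevRTT
4 * DevRTT = 4 * 10 = 40
Timeout = 200 + 40 = 240 ms

240
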